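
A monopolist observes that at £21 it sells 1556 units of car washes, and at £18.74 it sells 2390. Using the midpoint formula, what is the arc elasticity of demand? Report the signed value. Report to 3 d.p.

ΔQ = 2390 − 1556 = 834; ΔP = 18.74 − 21 = -2.26.
Midpoints: P̄ = 19.87, Q̄ = 1973.0.
ε = (ΔQ/ΔP)(P̄/Q̄) = (834/-2.26)(19.87/1973.0).

-3.716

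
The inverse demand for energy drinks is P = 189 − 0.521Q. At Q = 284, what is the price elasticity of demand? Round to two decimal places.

At Q = 284, P = 189 − 0.521(284) = 41.04.
dP/dQ = −0.521, so dQ/dP = 1/(−0.521) = -1.919.
ε = (dQ/dP)(P/Q) = (-1.919)(41.04/284).

-0.28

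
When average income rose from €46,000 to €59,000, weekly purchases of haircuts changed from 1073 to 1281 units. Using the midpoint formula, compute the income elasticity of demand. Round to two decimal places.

0.71

ΔQ = 208, ΔI = 13000. Midpoints: Ī = 52,500, Q̄ = 1177.0.
ε_I = (ΔQ/ΔI)(Ī/Q̄) = (208/13000)(52500/1177.0).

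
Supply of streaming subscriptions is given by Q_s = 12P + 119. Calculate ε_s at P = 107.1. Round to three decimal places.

At P = 107.1, Q_s = 1404.20.
dQ_s/dP = 12.
ε_s = (dQ_s/dP)(P/Q_s) = (12)(107.1/1404.20).

0.915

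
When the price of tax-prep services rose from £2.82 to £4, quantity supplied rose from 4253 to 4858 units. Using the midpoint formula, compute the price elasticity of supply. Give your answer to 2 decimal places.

ΔQ = 4858 − 4253 = 605; ΔP = 4 − 2.82 = 1.18.
Midpoints: P̄ = 3.41, Q̄ = 4555.5.
ε_s = (ΔQ/ΔP)(P̄/Q̄) = (605/1.18)(3.41/4555.5).

0.38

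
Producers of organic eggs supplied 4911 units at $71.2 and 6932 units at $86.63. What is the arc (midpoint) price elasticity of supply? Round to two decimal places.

ΔQ = 6932 − 4911 = 2021; ΔP = 86.63 − 71.2 = 15.43.
Midpoints: P̄ = 78.91, Q̄ = 5921.5.
ε_s = (ΔQ/ΔP)(P̄/Q̄) = (2021/15.43)(78.91/5921.5).

1.75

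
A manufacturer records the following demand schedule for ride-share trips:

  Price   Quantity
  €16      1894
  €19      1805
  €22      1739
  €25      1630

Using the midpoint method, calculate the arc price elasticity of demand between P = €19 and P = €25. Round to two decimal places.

-0.37

At P = 19, Q = 1805; at P = 25, Q = 1630.
ΔQ = -175, ΔP = 6. Midpoints: P̄ = 22.00, Q̄ = 1717.5.
ε = (ΔQ/ΔP)(P̄/Q̄) = (-175/6)(22.00/1717.5).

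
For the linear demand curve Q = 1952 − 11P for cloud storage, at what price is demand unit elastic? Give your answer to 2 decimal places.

For linear demand Q = a − bP, ε = −bP/(a − bP). |ε| = 1 when bP = a − bP, i.e. P = a/(2b).
P = 1952/(2·11) = 1952/22 = 88.7273.

88.73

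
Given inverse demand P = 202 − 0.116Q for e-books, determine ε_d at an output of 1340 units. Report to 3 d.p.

-0.300

At Q = 1340, P = 202 − 0.116(1340) = 46.56.
dP/dQ = −0.116, so dQ/dP = 1/(−0.116) = -8.621.
ε = (dQ/dP)(P/Q) = (-8.621)(46.56/1340).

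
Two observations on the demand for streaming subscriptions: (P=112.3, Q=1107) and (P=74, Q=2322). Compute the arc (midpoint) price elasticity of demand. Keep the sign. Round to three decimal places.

-1.724

ΔQ = 2322 − 1107 = 1215; ΔP = 74 − 112.3 = -38.3.
Midpoints: P̄ = 93.15, Q̄ = 1714.5.
ε = (ΔQ/ΔP)(P̄/Q̄) = (1215/-38.3)(93.15/1714.5).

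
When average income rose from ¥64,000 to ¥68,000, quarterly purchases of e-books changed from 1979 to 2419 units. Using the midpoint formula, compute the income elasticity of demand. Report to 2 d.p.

3.30

ΔQ = 440, ΔI = 4000. Midpoints: Ī = 66,000, Q̄ = 2199.0.
ε_I = (ΔQ/ΔI)(Ī/Q̄) = (440/4000)(66000/2199.0).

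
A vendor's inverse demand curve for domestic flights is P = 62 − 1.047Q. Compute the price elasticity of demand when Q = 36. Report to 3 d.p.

At Q = 36, P = 62 − 1.047(36) = 24.31.
dP/dQ = −1.047, so dQ/dP = 1/(−1.047) = -0.955.
ε = (dQ/dP)(P/Q) = (-0.955)(24.31/36).

-0.645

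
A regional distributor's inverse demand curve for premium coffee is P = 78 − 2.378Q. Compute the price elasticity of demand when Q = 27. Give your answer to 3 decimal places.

At Q = 27, P = 78 − 2.378(27) = 13.79.
dP/dQ = −2.378, so dQ/dP = 1/(−2.378) = -0.421.
ε = (dQ/dP)(P/Q) = (-0.421)(13.79/27).

-0.215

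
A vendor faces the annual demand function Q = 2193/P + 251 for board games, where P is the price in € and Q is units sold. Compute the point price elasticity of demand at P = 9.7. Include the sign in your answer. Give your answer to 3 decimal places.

At P = 9.7, Q = 477.082.
dQ/dP = −2193/P² = -23.307.
ε = (dQ/dP)(P/Q) = (-23.307)(9.7/477.082).

-0.474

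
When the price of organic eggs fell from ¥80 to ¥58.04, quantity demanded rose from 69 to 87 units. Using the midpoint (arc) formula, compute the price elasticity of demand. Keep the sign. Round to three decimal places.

-0.725

ΔQ = 87 − 69 = 18; ΔP = 58.04 − 80 = -21.96.
Midpoints: P̄ = 69.02, Q̄ = 78.0.
ε = (ΔQ/ΔP)(P̄/Q̄) = (18/-21.96)(69.02/78.0).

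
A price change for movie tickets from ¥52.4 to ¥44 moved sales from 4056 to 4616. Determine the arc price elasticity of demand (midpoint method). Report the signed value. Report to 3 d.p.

ΔQ = 4616 − 4056 = 560; ΔP = 44 − 52.4 = -8.4.
Midpoints: P̄ = 48.20, Q̄ = 4336.0.
ε = (ΔQ/ΔP)(P̄/Q̄) = (560/-8.4)(48.20/4336.0).

-0.741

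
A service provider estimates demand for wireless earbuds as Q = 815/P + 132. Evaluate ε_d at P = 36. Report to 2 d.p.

At P = 36, Q = 154.639.
dQ/dP = −815/P² = -0.629.
ε = (dQ/dP)(P/Q) = (-0.629)(36/154.639).

-0.15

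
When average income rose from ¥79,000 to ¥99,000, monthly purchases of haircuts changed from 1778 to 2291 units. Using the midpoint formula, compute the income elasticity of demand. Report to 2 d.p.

1.12

ΔQ = 513, ΔI = 20000. Midpoints: Ī = 89,000, Q̄ = 2034.5.
ε_I = (ΔQ/ΔI)(Ī/Q̄) = (513/20000)(89000/2034.5).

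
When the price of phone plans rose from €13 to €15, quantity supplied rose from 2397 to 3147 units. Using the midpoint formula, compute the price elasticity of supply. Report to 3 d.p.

1.894

ΔQ = 3147 − 2397 = 750; ΔP = 15 − 13 = 2.
Midpoints: P̄ = 14.00, Q̄ = 2772.0.
ε_s = (ΔQ/ΔP)(P̄/Q̄) = (750/2)(14.00/2772.0).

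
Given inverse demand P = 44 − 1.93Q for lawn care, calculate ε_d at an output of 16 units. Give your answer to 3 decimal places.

At Q = 16, P = 44 − 1.93(16) = 13.12.
dP/dQ = −1.93, so dQ/dP = 1/(−1.93) = -0.518.
ε = (dQ/dP)(P/Q) = (-0.518)(13.12/16).

-0.425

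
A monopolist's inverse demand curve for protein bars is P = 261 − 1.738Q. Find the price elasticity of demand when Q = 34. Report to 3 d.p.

-3.417

At Q = 34, P = 261 − 1.738(34) = 201.91.
dP/dQ = −1.738, so dQ/dP = 1/(−1.738) = -0.575.
ε = (dQ/dP)(P/Q) = (-0.575)(201.91/34).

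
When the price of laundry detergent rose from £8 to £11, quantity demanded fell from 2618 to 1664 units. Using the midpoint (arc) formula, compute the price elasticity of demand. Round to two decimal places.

-1.41

ΔQ = 1664 − 2618 = -954; ΔP = 11 − 8 = 3.
Midpoints: P̄ = 9.50, Q̄ = 2141.0.
ε = (ΔQ/ΔP)(P̄/Q̄) = (-954/3)(9.50/2141.0).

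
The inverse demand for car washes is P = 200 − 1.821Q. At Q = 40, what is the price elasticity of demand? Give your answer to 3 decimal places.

-1.746

At Q = 40, P = 200 − 1.821(40) = 127.16.
dP/dQ = −1.821, so dQ/dP = 1/(−1.821) = -0.549.
ε = (dQ/dP)(P/Q) = (-0.549)(127.16/40).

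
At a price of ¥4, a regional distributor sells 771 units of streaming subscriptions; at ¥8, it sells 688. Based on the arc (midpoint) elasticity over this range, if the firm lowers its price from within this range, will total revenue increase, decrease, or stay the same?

decrease

Arc ε = (-83/4)(6.00/729.5) ≈ -0.171.
|ε| = 0.17 < 1, so demand is inelastic. A price cut therefore reduces total revenue.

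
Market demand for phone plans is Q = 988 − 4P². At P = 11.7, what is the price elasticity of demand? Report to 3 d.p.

At P = 11.7, Q = 440.440.
dQ/dP = −8P = -93.600.
ε = (dQ/dP)(P/Q) = (-93.600)(11.7/440.440).
|ε| > 1, so demand is elastic at this price.

-2.486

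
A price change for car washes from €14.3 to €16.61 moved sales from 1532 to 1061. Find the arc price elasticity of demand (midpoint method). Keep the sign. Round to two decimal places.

ΔQ = 1061 − 1532 = -471; ΔP = 16.61 − 14.3 = 2.31.
Midpoints: P̄ = 15.46, Q̄ = 1296.5.
ε = (ΔQ/ΔP)(P̄/Q̄) = (-471/2.31)(15.46/1296.5).

-2.43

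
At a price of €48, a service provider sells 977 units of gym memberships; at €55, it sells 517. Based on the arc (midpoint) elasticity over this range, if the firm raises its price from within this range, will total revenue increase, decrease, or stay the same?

Arc ε = (-460/7)(51.50/747.0) ≈ -4.531.
|ε| = 4.53 > 1, so demand is elastic. A price rise therefore reduces total revenue.

decrease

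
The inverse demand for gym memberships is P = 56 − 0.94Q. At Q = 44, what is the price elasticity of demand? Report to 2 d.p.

At Q = 44, P = 56 − 0.94(44) = 14.64.
dP/dQ = −0.94, so dQ/dP = 1/(−0.94) = -1.064.
ε = (dQ/dP)(P/Q) = (-1.064)(14.64/44).

-0.35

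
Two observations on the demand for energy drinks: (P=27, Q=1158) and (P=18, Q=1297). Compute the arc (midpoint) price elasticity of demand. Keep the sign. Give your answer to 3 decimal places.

-0.283

ΔQ = 1297 − 1158 = 139; ΔP = 18 − 27 = -9.
Midpoints: P̄ = 22.50, Q̄ = 1227.5.
ε = (ΔQ/ΔP)(P̄/Q̄) = (139/-9)(22.50/1227.5).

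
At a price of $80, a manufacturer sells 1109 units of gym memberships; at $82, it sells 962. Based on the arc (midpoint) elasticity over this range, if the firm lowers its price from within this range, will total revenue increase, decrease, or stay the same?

Arc ε = (-147/2)(81.00/1035.5) ≈ -5.749.
|ε| = 5.75 > 1, so demand is elastic. A price cut therefore raises total revenue.

increase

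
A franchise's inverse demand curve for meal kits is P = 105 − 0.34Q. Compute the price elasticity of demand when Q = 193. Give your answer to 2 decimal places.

At Q = 193, P = 105 − 0.34(193) = 39.38.
dP/dQ = −0.34, so dQ/dP = 1/(−0.34) = -2.941.
ε = (dQ/dP)(P/Q) = (-2.941)(39.38/193).

-0.60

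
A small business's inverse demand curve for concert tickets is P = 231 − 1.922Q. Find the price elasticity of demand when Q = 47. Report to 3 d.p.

At Q = 47, P = 231 − 1.922(47) = 140.67.
dP/dQ = −1.922, so dQ/dP = 1/(−1.922) = -0.520.
ε = (dQ/dP)(P/Q) = (-0.520)(140.67/47).

-1.557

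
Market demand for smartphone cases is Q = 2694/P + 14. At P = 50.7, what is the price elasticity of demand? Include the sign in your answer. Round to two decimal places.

-0.79

At P = 50.7, Q = 67.136.
dQ/dP = −2694/P² = -1.048.
ε = (dQ/dP)(P/Q) = (-1.048)(50.7/67.136).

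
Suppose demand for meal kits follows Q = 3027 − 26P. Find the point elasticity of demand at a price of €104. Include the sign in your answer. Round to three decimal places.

At P = 104, Q = 323.
dQ/dP = −26.
ε = (dQ/dP)(P/Q) = (-26)(104/323).

-8.372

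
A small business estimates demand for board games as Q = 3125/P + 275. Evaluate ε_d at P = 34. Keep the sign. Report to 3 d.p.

At P = 34, Q = 366.912.
dQ/dP = −3125/P² = -2.703.
ε = (dQ/dP)(P/Q) = (-2.703)(34/366.912).
|ε| < 1, so demand is inelastic at this price.

-0.251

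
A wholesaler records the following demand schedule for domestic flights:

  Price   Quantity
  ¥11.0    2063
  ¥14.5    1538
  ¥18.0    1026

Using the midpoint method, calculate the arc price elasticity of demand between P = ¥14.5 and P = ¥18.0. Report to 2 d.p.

-1.85

At P = 14.5, Q = 1538; at P = 18.0, Q = 1026.
ΔQ = -512, ΔP = 3.5. Midpoints: P̄ = 16.25, Q̄ = 1282.0.
ε = (ΔQ/ΔP)(P̄/Q̄) = (-512/3.5)(16.25/1282.0).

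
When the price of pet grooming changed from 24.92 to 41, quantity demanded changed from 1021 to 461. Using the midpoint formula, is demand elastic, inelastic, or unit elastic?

elastic

Arc ε ≈ -1.549.
|ε| = 1.55 > 1.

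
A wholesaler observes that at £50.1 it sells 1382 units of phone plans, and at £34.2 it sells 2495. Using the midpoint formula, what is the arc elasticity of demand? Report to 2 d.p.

-1.52

ΔQ = 2495 − 1382 = 1113; ΔP = 34.2 − 50.1 = -15.9.
Midpoints: P̄ = 42.15, Q̄ = 1938.5.
ε = (ΔQ/ΔP)(P̄/Q̄) = (1113/-15.9)(42.15/1938.5).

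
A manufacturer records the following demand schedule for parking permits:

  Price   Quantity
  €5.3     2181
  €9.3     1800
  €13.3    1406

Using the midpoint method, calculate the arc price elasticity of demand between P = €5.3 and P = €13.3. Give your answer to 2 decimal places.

At P = 5.3, Q = 2181; at P = 13.3, Q = 1406.
ΔQ = -775, ΔP = 8.0. Midpoints: P̄ = 9.30, Q̄ = 1793.5.
ε = (ΔQ/ΔP)(P̄/Q̄) = (-775/8.0)(9.30/1793.5).

-0.50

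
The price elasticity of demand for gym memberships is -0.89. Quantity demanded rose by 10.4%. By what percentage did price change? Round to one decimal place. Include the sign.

-11.7%

%ΔP ≈ %ΔQ / ε = (10.4%)/(-0.89) = -11.69%.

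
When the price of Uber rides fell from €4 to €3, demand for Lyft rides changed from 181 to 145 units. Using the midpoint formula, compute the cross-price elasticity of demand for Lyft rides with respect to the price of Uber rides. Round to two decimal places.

ΔQ_x = 145 − 181 = -36; ΔP_y = 3 − 4 = -1.
Midpoints: P̄_y = 3.50, Q̄_x = 163.0.
ε_xy = (ΔQ_x/ΔP_y)(P̄_y/Q̄_x) = (-36/-1)(3.50/163.0).
ε_xy > 0, so the goods are substitutes.

0.77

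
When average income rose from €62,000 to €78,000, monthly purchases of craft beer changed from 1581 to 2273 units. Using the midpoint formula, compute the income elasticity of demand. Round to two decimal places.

ΔQ = 692, ΔI = 16000. Midpoints: Ī = 70,000, Q̄ = 1927.0.
ε_I = (ΔQ/ΔI)(Ī/Q̄) = (692/16000)(70000/1927.0).

1.57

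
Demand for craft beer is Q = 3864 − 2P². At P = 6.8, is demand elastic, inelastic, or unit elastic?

inelastic

Q = 3771.520, dQ/dP = -27.200.
ε = (dQ/dP)(P/Q) ≈ -0.049.
|ε| = 0.05 < 1.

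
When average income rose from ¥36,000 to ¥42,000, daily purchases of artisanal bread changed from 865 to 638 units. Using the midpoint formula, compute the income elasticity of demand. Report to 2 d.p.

ΔQ = -227, ΔI = 6000. Midpoints: Ī = 39,000, Q̄ = 751.5.
ε_I = (ΔQ/ΔI)(Ī/Q̄) = (-227/6000)(39000/751.5).
ε_I < 0, so the good is inferior.

-1.96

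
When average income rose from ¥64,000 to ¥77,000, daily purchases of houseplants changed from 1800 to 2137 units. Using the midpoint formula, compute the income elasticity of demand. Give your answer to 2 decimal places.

0.93

ΔQ = 337, ΔI = 13000. Midpoints: Ī = 70,500, Q̄ = 1968.5.
ε_I = (ΔQ/ΔI)(Ī/Q̄) = (337/13000)(70500/1968.5).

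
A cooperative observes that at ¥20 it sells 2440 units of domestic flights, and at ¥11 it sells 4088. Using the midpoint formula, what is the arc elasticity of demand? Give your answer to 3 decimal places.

ΔQ = 4088 − 2440 = 1648; ΔP = 11 − 20 = -9.
Midpoints: P̄ = 15.50, Q̄ = 3264.0.
ε = (ΔQ/ΔP)(P̄/Q̄) = (1648/-9)(15.50/3264.0).

-0.870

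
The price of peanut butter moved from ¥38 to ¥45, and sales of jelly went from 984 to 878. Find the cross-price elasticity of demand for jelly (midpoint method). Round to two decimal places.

-0.68

ΔQ_x = 878 − 984 = -106; ΔP_y = 45 − 38 = 7.
Midpoints: P̄_y = 41.50, Q̄_x = 931.0.
ε_xy = (ΔQ_x/ΔP_y)(P̄_y/Q̄_x) = (-106/7)(41.50/931.0).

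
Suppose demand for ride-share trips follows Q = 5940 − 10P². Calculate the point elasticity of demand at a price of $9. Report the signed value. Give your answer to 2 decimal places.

At P = 9, Q = 5130.
dQ/dP = −20P = -180.
ε = (dQ/dP)(P/Q) = (-180)(9/5130).
|ε| < 1, so demand is inelastic at this price.

-0.32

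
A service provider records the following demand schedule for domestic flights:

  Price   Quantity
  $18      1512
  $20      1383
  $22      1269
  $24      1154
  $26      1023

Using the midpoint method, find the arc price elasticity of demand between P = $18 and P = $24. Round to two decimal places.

-0.94

At P = 18, Q = 1512; at P = 24, Q = 1154.
ΔQ = -358, ΔP = 6. Midpoints: P̄ = 21.00, Q̄ = 1333.0.
ε = (ΔQ/ΔP)(P̄/Q̄) = (-358/6)(21.00/1333.0).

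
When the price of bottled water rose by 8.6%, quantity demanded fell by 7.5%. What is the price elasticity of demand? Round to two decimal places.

-0.87

ε = %ΔQ / %ΔP = (-7.5)/(8.6) = -0.872.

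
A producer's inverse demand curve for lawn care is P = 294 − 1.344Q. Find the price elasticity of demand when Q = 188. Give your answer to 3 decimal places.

At Q = 188, P = 294 − 1.344(188) = 41.33.
dP/dQ = −1.344, so dQ/dP = 1/(−1.344) = -0.744.
ε = (dQ/dP)(P/Q) = (-0.744)(41.33/188).

-0.164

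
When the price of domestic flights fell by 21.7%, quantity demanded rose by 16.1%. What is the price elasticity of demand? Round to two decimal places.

-0.74

ε = %ΔQ / %ΔP = (16.1)/(-21.7) = -0.742.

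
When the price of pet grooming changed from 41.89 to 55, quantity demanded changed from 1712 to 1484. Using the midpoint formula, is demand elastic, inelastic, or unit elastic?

inelastic

Arc ε ≈ -0.527.
|ε| = 0.53 < 1.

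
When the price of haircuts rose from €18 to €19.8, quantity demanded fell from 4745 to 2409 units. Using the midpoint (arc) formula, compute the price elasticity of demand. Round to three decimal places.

ΔQ = 2409 − 4745 = -2336; ΔP = 19.8 − 18 = 1.8.
Midpoints: P̄ = 18.90, Q̄ = 3577.0.
ε = (ΔQ/ΔP)(P̄/Q̄) = (-2336/1.8)(18.90/3577.0).

-6.857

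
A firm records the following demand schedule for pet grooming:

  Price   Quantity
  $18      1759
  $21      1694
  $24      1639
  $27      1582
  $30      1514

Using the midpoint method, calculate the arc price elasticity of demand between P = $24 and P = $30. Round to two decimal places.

At P = 24, Q = 1639; at P = 30, Q = 1514.
ΔQ = -125, ΔP = 6. Midpoints: P̄ = 27.00, Q̄ = 1576.5.
ε = (ΔQ/ΔP)(P̄/Q̄) = (-125/6)(27.00/1576.5).

-0.36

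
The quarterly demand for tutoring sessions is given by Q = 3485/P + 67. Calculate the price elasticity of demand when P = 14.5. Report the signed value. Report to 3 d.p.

-0.782

At P = 14.5, Q = 307.345.
dQ/dP = −3485/P² = -16.576.
ε = (dQ/dP)(P/Q) = (-16.576)(14.5/307.345).
|ε| < 1, so demand is inelastic at this price.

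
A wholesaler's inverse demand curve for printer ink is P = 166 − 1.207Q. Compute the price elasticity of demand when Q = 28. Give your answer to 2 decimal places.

-3.91

At Q = 28, P = 166 − 1.207(28) = 132.20.
dP/dQ = −1.207, so dQ/dP = 1/(−1.207) = -0.829.
ε = (dQ/dP)(P/Q) = (-0.829)(132.20/28).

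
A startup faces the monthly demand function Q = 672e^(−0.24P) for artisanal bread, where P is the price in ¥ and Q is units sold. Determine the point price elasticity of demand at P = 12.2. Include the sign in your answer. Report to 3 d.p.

-2.928

At P = 12.2, Q = 35.955.
dQ/dP = −0.24·672e^(−0.24P) = −0.24Q = -8.629.
ε = (dQ/dP)(P/Q) = (-8.629)(12.2/35.955).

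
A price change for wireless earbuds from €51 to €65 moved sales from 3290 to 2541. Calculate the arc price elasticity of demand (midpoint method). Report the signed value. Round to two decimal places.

ΔQ = 2541 − 3290 = -749; ΔP = 65 − 51 = 14.
Midpoints: P̄ = 58.00, Q̄ = 2915.5.
ε = (ΔQ/ΔP)(P̄/Q̄) = (-749/14)(58.00/2915.5).

-1.06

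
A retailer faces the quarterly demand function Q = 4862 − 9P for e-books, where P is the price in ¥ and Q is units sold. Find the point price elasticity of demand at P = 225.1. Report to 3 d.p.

-0.714

At P = 225.1, Q = 2836.100.
dQ/dP = −9.
ε = (dQ/dP)(P/Q) = (-9)(225.1/2836.100).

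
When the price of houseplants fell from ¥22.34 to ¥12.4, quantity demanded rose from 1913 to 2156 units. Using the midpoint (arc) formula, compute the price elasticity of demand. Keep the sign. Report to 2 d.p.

-0.21

ΔQ = 2156 − 1913 = 243; ΔP = 12.4 − 22.34 = -9.94.
Midpoints: P̄ = 17.37, Q̄ = 2034.5.
ε = (ΔQ/ΔP)(P̄/Q̄) = (243/-9.94)(17.37/2034.5).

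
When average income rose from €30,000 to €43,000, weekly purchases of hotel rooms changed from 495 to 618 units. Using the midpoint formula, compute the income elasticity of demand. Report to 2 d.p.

ΔQ = 123, ΔI = 13000. Midpoints: Ī = 36,500, Q̄ = 556.5.
ε_I = (ΔQ/ΔI)(Ī/Q̄) = (123/13000)(36500/556.5).

0.62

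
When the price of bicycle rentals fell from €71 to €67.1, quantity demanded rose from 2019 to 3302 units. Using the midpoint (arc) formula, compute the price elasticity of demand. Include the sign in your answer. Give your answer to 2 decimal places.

-8.54

ΔQ = 3302 − 2019 = 1283; ΔP = 67.1 − 71 = -3.9.
Midpoints: P̄ = 69.05, Q̄ = 2660.5.
ε = (ΔQ/ΔP)(P̄/Q̄) = (1283/-3.9)(69.05/2660.5).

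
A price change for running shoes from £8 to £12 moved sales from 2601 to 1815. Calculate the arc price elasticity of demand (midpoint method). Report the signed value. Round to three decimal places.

-0.890

ΔQ = 1815 − 2601 = -786; ΔP = 12 − 8 = 4.
Midpoints: P̄ = 10.00, Q̄ = 2208.0.
ε = (ΔQ/ΔP)(P̄/Q̄) = (-786/4)(10.00/2208.0).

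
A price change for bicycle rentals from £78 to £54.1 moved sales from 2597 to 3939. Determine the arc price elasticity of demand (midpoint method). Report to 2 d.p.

ΔQ = 3939 − 2597 = 1342; ΔP = 54.1 − 78 = -23.9.
Midpoints: P̄ = 66.05, Q̄ = 3268.0.
ε = (ΔQ/ΔP)(P̄/Q̄) = (1342/-23.9)(66.05/3268.0).

-1.13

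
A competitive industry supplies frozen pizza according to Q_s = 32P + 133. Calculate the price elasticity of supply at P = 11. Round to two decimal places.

At P = 11, Q_s = 485.
dQ_s/dP = 32.
ε_s = (dQ_s/dP)(P/Q_s) = (32)(11/485).

0.73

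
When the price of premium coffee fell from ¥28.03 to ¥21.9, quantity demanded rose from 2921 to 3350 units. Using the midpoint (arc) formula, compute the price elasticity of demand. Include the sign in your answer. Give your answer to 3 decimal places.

ΔQ = 3350 − 2921 = 429; ΔP = 21.9 − 28.03 = -6.13.
Midpoints: P̄ = 24.96, Q̄ = 3135.5.
ε = (ΔQ/ΔP)(P̄/Q̄) = (429/-6.13)(24.96/3135.5).

-0.557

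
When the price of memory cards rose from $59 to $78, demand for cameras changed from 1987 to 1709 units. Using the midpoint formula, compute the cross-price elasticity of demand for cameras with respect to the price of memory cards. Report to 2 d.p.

ΔQ_x = 1709 − 1987 = -278; ΔP_y = 78 − 59 = 19.
Midpoints: P̄_y = 68.50, Q̄_x = 1848.0.
ε_xy = (ΔQ_x/ΔP_y)(P̄_y/Q̄_x) = (-278/19)(68.50/1848.0).

-0.54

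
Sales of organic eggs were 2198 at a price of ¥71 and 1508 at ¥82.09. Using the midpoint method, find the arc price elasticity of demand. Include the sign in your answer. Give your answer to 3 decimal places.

ΔQ = 1508 − 2198 = -690; ΔP = 82.09 − 71 = 11.09.
Midpoints: P̄ = 76.55, Q̄ = 1853.0.
ε = (ΔQ/ΔP)(P̄/Q̄) = (-690/11.09)(76.55/1853.0).

-2.570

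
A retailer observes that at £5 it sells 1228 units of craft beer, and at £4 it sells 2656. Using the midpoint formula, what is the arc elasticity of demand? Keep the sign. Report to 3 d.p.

ΔQ = 2656 − 1228 = 1428; ΔP = 4 − 5 = -1.
Midpoints: P̄ = 4.50, Q̄ = 1942.0.
ε = (ΔQ/ΔP)(P̄/Q̄) = (1428/-1)(4.50/1942.0).

-3.309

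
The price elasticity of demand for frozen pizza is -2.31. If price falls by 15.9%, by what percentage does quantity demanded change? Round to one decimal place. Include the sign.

%ΔQ ≈ ε × %ΔP = (-2.31)(-15.9%) = 36.73%.

36.7%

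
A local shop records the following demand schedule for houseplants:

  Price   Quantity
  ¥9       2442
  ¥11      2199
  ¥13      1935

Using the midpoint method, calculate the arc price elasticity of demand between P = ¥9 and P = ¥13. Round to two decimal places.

-0.64

At P = 9, Q = 2442; at P = 13, Q = 1935.
ΔQ = -507, ΔP = 4. Midpoints: P̄ = 11.00, Q̄ = 2188.5.
ε = (ΔQ/ΔP)(P̄/Q̄) = (-507/4)(11.00/2188.5).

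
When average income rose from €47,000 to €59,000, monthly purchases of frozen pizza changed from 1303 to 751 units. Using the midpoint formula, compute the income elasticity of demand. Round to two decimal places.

ΔQ = -552, ΔI = 12000. Midpoints: Ī = 53,000, Q̄ = 1027.0.
ε_I = (ΔQ/ΔI)(Ī/Q̄) = (-552/12000)(53000/1027.0).
ε_I < 0, so the good is inferior.

-2.37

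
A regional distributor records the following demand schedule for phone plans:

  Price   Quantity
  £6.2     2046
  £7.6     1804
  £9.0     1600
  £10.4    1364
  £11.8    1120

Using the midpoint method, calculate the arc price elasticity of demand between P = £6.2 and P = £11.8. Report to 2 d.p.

At P = 6.2, Q = 2046; at P = 11.8, Q = 1120.
ΔQ = -926, ΔP = 5.6. Midpoints: P̄ = 9.00, Q̄ = 1583.0.
ε = (ΔQ/ΔP)(P̄/Q̄) = (-926/5.6)(9.00/1583.0).

-0.94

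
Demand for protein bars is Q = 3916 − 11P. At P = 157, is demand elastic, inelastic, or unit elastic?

Q = 2189, dQ/dP = -11.
ε = (dQ/dP)(P/Q) ≈ -0.789.
|ε| = 0.79 < 1.

inelastic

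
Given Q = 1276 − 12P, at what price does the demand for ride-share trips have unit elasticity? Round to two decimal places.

53.17

For linear demand Q = a − bP, ε = −bP/(a − bP). |ε| = 1 when bP = a − bP, i.e. P = a/(2b).
P = 1276/(2·12) = 1276/24 = 53.1667.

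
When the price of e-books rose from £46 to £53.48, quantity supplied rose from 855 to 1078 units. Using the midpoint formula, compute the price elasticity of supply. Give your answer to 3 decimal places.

1.534

ΔQ = 1078 − 855 = 223; ΔP = 53.48 − 46 = 7.48.
Midpoints: P̄ = 49.74, Q̄ = 966.5.
ε_s = (ΔQ/ΔP)(P̄/Q̄) = (223/7.48)(49.74/966.5).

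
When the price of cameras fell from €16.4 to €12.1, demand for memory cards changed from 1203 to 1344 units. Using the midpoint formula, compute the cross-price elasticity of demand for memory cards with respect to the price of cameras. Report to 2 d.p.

-0.37

ΔQ_x = 1344 − 1203 = 141; ΔP_y = 12.1 − 16.4 = -4.3.
Midpoints: P̄_y = 14.25, Q̄_x = 1273.5.
ε_xy = (ΔQ_x/ΔP_y)(P̄_y/Q̄_x) = (141/-4.3)(14.25/1273.5).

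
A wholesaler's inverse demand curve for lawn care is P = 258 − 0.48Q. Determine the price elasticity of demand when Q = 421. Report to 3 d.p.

At Q = 421, P = 258 − 0.48(421) = 55.92.
dP/dQ = −0.48, so dQ/dP = 1/(−0.48) = -2.083.
ε = (dQ/dP)(P/Q) = (-2.083)(55.92/421).

-0.277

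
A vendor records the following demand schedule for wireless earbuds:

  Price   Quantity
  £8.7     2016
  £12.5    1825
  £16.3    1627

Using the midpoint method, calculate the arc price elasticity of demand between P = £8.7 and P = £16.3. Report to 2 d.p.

At P = 8.7, Q = 2016; at P = 16.3, Q = 1627.
ΔQ = -389, ΔP = 7.6. Midpoints: P̄ = 12.50, Q̄ = 1821.5.
ε = (ΔQ/ΔP)(P̄/Q̄) = (-389/7.6)(12.50/1821.5).

-0.35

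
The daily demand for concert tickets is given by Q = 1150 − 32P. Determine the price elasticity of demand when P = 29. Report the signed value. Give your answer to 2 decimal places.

-4.18

At P = 29, Q = 222.
dQ/dP = −32.
ε = (dQ/dP)(P/Q) = (-32)(29/222).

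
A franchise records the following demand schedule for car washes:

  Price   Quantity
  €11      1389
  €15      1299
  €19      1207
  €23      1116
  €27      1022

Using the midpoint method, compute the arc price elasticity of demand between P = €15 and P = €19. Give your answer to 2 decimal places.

-0.31

At P = 15, Q = 1299; at P = 19, Q = 1207.
ΔQ = -92, ΔP = 4. Midpoints: P̄ = 17.00, Q̄ = 1253.0.
ε = (ΔQ/ΔP)(P̄/Q̄) = (-92/4)(17.00/1253.0).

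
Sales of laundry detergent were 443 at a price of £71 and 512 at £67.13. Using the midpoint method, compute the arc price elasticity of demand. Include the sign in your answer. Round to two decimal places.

-2.58

ΔQ = 512 − 443 = 69; ΔP = 67.13 − 71 = -3.87.
Midpoints: P̄ = 69.06, Q̄ = 477.5.
ε = (ΔQ/ΔP)(P̄/Q̄) = (69/-3.87)(69.06/477.5).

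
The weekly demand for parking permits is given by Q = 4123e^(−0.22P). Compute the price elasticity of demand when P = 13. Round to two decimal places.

At P = 13, Q = 236.119.
dQ/dP = −0.22·4123e^(−0.22P) = −0.22Q = -51.946.
ε = (dQ/dP)(P/Q) = (-51.946)(13/236.119).

-2.86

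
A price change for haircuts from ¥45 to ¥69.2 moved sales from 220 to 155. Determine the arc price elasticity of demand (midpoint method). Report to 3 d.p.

-0.818

ΔQ = 155 − 220 = -65; ΔP = 69.2 − 45 = 24.2.
Midpoints: P̄ = 57.10, Q̄ = 187.5.
ε = (ΔQ/ΔP)(P̄/Q̄) = (-65/24.2)(57.10/187.5).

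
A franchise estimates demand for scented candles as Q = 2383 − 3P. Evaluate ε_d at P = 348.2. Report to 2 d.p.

-0.78

At P = 348.2, Q = 1338.400.
dQ/dP = −3.
ε = (dQ/dP)(P/Q) = (-3)(348.2/1338.400).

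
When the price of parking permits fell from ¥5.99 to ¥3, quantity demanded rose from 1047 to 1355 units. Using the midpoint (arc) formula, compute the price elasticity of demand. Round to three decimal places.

-0.386

ΔQ = 1355 − 1047 = 308; ΔP = 3 − 5.99 = -2.99.
Midpoints: P̄ = 4.50, Q̄ = 1201.0.
ε = (ΔQ/ΔP)(P̄/Q̄) = (308/-2.99)(4.50/1201.0).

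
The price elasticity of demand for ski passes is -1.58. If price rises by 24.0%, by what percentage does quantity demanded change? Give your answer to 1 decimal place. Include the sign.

%ΔQ ≈ ε × %ΔP = (-1.58)(24.0%) = -37.92%.

-37.9%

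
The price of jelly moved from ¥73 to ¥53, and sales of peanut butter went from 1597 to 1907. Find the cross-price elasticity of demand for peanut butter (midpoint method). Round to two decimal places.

-0.56

ΔQ_x = 1907 − 1597 = 310; ΔP_y = 53 − 73 = -20.
Midpoints: P̄_y = 63.00, Q̄_x = 1752.0.
ε_xy = (ΔQ_x/ΔP_y)(P̄_y/Q̄_x) = (310/-20)(63.00/1752.0).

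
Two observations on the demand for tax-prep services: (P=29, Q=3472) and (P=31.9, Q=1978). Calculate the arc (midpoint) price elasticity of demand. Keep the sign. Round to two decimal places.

-5.76

ΔQ = 1978 − 3472 = -1494; ΔP = 31.9 − 29 = 2.9.
Midpoints: P̄ = 30.45, Q̄ = 2725.0.
ε = (ΔQ/ΔP)(P̄/Q̄) = (-1494/2.9)(30.45/2725.0).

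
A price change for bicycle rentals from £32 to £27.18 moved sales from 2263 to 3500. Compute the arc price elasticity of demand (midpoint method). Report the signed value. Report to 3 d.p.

ΔQ = 3500 − 2263 = 1237; ΔP = 27.18 − 32 = -4.82.
Midpoints: P̄ = 29.59, Q̄ = 2881.5.
ε = (ΔQ/ΔP)(P̄/Q̄) = (1237/-4.82)(29.59/2881.5).

-2.635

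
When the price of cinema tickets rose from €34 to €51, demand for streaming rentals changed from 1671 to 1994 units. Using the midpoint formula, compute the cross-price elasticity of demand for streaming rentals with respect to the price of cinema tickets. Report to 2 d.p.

0.44

ΔQ_x = 1994 − 1671 = 323; ΔP_y = 51 − 34 = 17.
Midpoints: P̄_y = 42.50, Q̄_x = 1832.5.
ε_xy = (ΔQ_x/ΔP_y)(P̄_y/Q̄_x) = (323/17)(42.50/1832.5).
ε_xy > 0, so the goods are substitutes.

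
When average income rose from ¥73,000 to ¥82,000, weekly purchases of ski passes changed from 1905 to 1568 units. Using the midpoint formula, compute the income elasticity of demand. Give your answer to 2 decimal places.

-1.67

ΔQ = -337, ΔI = 9000. Midpoints: Ī = 77,500, Q̄ = 1736.5.
ε_I = (ΔQ/ΔI)(Ī/Q̄) = (-337/9000)(77500/1736.5).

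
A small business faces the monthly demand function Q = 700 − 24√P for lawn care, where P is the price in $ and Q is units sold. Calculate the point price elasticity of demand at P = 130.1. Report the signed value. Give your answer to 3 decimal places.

At P = 130.1, Q = 426.253.
dQ/dP = −24/(2√P) = -1.052.
ε = (dQ/dP)(P/Q) = (-1.052)(130.1/426.253).
|ε| < 1, so demand is inelastic at this price.

-0.321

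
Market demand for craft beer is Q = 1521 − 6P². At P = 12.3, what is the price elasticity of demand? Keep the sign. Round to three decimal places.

At P = 12.3, Q = 613.260.
dQ/dP = −12P = -147.600.
ε = (dQ/dP)(P/Q) = (-147.600)(12.3/613.260).

-2.960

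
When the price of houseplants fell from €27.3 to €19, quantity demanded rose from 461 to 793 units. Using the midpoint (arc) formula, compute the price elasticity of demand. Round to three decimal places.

ΔQ = 793 − 461 = 332; ΔP = 19 − 27.3 = -8.3.
Midpoints: P̄ = 23.15, Q̄ = 627.0.
ε = (ΔQ/ΔP)(P̄/Q̄) = (332/-8.3)(23.15/627.0).

-1.477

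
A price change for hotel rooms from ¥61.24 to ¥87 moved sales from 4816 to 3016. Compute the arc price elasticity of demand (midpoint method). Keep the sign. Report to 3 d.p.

ΔQ = 3016 − 4816 = -1800; ΔP = 87 − 61.24 = 25.76.
Midpoints: P̄ = 74.12, Q̄ = 3916.0.
ε = (ΔQ/ΔP)(P̄/Q̄) = (-1800/25.76)(74.12/3916.0).

-1.323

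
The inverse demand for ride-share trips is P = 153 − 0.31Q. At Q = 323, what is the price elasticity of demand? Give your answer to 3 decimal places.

At Q = 323, P = 153 − 0.31(323) = 52.87.
dP/dQ = −0.31, so dQ/dP = 1/(−0.31) = -3.226.
ε = (dQ/dP)(P/Q) = (-3.226)(52.87/323).

-0.528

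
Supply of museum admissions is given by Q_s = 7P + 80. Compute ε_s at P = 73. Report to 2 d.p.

0.86

At P = 73, Q_s = 591.
dQ_s/dP = 7.
ε_s = (dQ_s/dP)(P/Q_s) = (7)(73/591).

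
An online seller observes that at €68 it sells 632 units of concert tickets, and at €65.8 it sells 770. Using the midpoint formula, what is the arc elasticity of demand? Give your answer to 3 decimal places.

ΔQ = 770 − 632 = 138; ΔP = 65.8 − 68 = -2.2.
Midpoints: P̄ = 66.90, Q̄ = 701.0.
ε = (ΔQ/ΔP)(P̄/Q̄) = (138/-2.2)(66.90/701.0).

-5.986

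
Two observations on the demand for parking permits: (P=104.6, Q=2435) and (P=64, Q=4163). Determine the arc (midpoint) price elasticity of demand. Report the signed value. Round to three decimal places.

-1.088

ΔQ = 4163 − 2435 = 1728; ΔP = 64 − 104.6 = -40.6.
Midpoints: P̄ = 84.30, Q̄ = 3299.0.
ε = (ΔQ/ΔP)(P̄/Q̄) = (1728/-40.6)(84.30/3299.0).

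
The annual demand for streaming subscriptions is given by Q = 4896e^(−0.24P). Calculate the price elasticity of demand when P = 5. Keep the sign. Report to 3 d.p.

-1.200

At P = 5, Q = 1474.647.
dQ/dP = −0.24·4896e^(−0.24P) = −0.24Q = -353.915.
ε = (dQ/dP)(P/Q) = (-353.915)(5/1474.647).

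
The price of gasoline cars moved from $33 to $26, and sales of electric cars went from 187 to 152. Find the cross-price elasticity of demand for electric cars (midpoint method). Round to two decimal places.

ΔQ_x = 152 − 187 = -35; ΔP_y = 26 − 33 = -7.
Midpoints: P̄_y = 29.50, Q̄_x = 169.5.
ε_xy = (ΔQ_x/ΔP_y)(P̄_y/Q̄_x) = (-35/-7)(29.50/169.5).
ε_xy > 0, so the goods are substitutes.

0.87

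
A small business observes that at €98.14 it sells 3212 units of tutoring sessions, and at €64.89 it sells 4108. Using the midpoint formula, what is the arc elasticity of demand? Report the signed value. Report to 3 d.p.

ΔQ = 4108 − 3212 = 896; ΔP = 64.89 − 98.14 = -33.25.
Midpoints: P̄ = 81.52, Q̄ = 3660.0.
ε = (ΔQ/ΔP)(P̄/Q̄) = (896/-33.25)(81.52/3660.0).

-0.600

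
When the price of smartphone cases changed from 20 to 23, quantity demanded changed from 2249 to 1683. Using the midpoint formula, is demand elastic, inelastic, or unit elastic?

elastic

Arc ε ≈ -2.063.
|ε| = 2.06 > 1.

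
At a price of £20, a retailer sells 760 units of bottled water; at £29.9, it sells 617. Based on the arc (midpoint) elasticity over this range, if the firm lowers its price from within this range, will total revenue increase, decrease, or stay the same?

Arc ε = (-143/9.9)(24.95/688.5) ≈ -0.523.
|ε| = 0.52 < 1, so demand is inelastic. A price cut therefore reduces total revenue.

decrease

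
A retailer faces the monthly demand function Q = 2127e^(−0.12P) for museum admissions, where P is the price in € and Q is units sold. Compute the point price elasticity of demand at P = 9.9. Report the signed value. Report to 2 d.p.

At P = 9.9, Q = 648.374.
dQ/dP = −0.12·2127e^(−0.12P) = −0.12Q = -77.805.
ε = (dQ/dP)(P/Q) = (-77.805)(9.9/648.374).

-1.19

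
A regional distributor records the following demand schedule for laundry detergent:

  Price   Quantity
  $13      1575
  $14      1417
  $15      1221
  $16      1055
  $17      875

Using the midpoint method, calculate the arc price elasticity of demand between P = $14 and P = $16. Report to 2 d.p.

-2.20

At P = 14, Q = 1417; at P = 16, Q = 1055.
ΔQ = -362, ΔP = 2. Midpoints: P̄ = 15.00, Q̄ = 1236.0.
ε = (ΔQ/ΔP)(P̄/Q̄) = (-362/2)(15.00/1236.0).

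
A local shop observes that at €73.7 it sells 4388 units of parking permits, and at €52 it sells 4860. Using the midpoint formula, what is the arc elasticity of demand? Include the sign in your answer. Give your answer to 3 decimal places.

-0.296

ΔQ = 4860 − 4388 = 472; ΔP = 52 − 73.7 = -21.7.
Midpoints: P̄ = 62.85, Q̄ = 4624.0.
ε = (ΔQ/ΔP)(P̄/Q̄) = (472/-21.7)(62.85/4624.0).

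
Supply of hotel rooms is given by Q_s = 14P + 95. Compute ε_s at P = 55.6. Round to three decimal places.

At P = 55.6, Q_s = 873.40.
dQ_s/dP = 14.
ε_s = (dQ_s/dP)(P/Q_s) = (14)(55.6/873.40).

0.891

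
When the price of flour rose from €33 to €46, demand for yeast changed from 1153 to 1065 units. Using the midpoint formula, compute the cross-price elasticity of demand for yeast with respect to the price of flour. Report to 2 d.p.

-0.24

ΔQ_x = 1065 − 1153 = -88; ΔP_y = 46 − 33 = 13.
Midpoints: P̄_y = 39.50, Q̄_x = 1109.0.
ε_xy = (ΔQ_x/ΔP_y)(P̄_y/Q̄_x) = (-88/13)(39.50/1109.0).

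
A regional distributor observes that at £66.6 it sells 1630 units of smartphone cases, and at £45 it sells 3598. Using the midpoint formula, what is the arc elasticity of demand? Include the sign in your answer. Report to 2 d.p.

ΔQ = 3598 − 1630 = 1968; ΔP = 45 − 66.6 = -21.6.
Midpoints: P̄ = 55.80, Q̄ = 2614.0.
ε = (ΔQ/ΔP)(P̄/Q̄) = (1968/-21.6)(55.80/2614.0).

-1.94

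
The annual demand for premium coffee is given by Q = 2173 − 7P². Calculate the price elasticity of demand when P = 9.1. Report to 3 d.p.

-0.728

At P = 9.1, Q = 1593.330.
dQ/dP = −14P = -127.400.
ε = (dQ/dP)(P/Q) = (-127.400)(9.1/1593.330).
|ε| < 1, so demand is inelastic at this price.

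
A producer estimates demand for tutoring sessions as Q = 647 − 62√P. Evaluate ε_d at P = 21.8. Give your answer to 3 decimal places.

At P = 21.8, Q = 357.519.
dQ/dP = −62/(2√P) = -6.639.
ε = (dQ/dP)(P/Q) = (-6.639)(21.8/357.519).

-0.405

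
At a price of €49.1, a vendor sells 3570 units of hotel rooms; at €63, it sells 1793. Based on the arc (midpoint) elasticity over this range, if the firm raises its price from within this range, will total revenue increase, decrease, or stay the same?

Arc ε = (-1777/13.9)(56.05/2681.5) ≈ -2.672.
|ε| = 2.67 > 1, so demand is elastic. A price rise therefore reduces total revenue.

decrease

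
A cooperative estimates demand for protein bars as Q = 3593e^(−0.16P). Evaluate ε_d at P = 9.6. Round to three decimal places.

At P = 9.6, Q = 773.359.
dQ/dP = −0.16·3593e^(−0.16P) = −0.16Q = -123.737.
ε = (dQ/dP)(P/Q) = (-123.737)(9.6/773.359).

-1.536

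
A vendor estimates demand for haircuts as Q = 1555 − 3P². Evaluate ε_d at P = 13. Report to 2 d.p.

At P = 13, Q = 1048.
dQ/dP = −6P = -78.
ε = (dQ/dP)(P/Q) = (-78)(13/1048).

-0.97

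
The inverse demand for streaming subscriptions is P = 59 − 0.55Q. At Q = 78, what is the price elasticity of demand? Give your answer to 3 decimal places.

At Q = 78, P = 59 − 0.55(78) = 16.10.
dP/dQ = −0.55, so dQ/dP = 1/(−0.55) = -1.818.
ε = (dQ/dP)(P/Q) = (-1.818)(16.10/78).

-0.375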